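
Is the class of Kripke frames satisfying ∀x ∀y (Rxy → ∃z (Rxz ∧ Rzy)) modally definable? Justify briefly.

Definable; □□q → □q defines it

This is a Sahlqvist condition; the C4 axiom □□q → □q defines it.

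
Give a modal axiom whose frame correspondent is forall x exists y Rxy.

□p → ◇p

This is seriality; the standard corresponding axiom is D: □p → ◇p.
Suppose □p→◇p is valid. At any x set V(p)=W. Then □p at x, so ◇p at x, so x has a successor.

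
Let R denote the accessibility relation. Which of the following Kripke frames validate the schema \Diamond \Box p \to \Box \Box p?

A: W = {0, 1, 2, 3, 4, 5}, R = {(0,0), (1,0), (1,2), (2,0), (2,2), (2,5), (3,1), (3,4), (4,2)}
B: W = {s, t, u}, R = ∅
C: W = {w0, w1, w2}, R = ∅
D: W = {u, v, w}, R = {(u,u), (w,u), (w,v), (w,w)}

The schema corresponds to a generalized confluence (Geach) condition: \forall x \forall y \forall z ((xRy \wedge x R^2 z) \to \exists w (yRw \wedge z = w)).
A: fails — 1R0, 1R²2 but no w with 0Rw and 2=w.
B: ✓.
C: ✓.
D: fails — wRu, wR²v but no t with uRt and v=t.

B, C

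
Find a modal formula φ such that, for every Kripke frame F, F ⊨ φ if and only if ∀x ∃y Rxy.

□s → ◇s

This is seriality; the standard corresponding axiom is D: □s → ◇s.
Suppose □s→◇s is valid. At any x set V(s)=W. Then □s at x, so ◇s at x, so x has a successor.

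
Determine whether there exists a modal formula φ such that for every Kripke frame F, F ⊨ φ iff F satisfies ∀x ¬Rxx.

If a class were modally definable it would be closed under surjective bounded morphisms (Goldblatt–Thomason).
The 3-cycle (worlds 0,1,2 with 0→1→2→0) is irreflexive, and the map sending every world to a single reflexive point • is a surjective bounded morphism (forth: every edge maps to (•,•); back: every world has a successor). So any modal formula valid on the 3-cycle is also valid on the reflexive point, which is not irreflexive.
So no modal formula (or set of formulas) defines exactly the irreflexive frames.

Not definable by any modal formula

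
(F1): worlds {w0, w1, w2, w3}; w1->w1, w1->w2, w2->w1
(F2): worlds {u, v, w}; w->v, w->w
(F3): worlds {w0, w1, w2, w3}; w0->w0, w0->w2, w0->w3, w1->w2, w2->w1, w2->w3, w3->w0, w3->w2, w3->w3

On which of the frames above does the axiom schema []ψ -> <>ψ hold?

The schema corresponds to seriality: forall x exists y Rxy.
(F1): fails — world w0 has no successor.
(F2): fails — world u has no successor.
(F3): ✓.
Valid on: (F3).

(F3)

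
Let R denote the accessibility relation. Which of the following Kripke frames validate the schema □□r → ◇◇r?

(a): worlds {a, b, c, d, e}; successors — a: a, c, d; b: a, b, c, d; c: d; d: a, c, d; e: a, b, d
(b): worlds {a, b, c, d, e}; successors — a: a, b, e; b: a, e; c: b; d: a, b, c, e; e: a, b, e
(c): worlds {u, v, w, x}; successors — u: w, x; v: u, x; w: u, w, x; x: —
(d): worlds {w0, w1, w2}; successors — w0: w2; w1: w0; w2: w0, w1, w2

(a), (b), (d)

Frame correspondent (Sahlqvist): ∀x ∃w (xR²w ∧ xR²w) — i.e. a generalized confluence (Geach) condition.
(a): holds.
(b): holds.
(c): fails — at x but no t with xR²t and xR²t.
(d): holds.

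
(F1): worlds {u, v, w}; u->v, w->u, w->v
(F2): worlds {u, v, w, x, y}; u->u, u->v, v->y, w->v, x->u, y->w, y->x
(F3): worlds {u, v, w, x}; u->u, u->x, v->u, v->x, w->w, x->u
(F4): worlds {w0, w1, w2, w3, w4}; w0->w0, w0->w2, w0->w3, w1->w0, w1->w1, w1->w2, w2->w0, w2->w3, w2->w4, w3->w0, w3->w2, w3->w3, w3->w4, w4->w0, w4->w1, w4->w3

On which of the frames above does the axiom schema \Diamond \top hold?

(F2), (F3), (F4)

The schema corresponds to seriality: \forall x \exists y Rxy.
(F1): fails — world v has no successor.
(F2): satisfies the condition.
(F3): satisfies the condition.
(F4): satisfies the condition.
Valid on: (F2), (F3), (F4).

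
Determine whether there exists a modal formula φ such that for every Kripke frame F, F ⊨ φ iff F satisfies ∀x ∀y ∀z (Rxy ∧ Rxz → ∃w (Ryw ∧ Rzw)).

The condition is convergence. A defining modal formula is ◇□p → □◇p.

Yes — defined by ◇□p → □◇p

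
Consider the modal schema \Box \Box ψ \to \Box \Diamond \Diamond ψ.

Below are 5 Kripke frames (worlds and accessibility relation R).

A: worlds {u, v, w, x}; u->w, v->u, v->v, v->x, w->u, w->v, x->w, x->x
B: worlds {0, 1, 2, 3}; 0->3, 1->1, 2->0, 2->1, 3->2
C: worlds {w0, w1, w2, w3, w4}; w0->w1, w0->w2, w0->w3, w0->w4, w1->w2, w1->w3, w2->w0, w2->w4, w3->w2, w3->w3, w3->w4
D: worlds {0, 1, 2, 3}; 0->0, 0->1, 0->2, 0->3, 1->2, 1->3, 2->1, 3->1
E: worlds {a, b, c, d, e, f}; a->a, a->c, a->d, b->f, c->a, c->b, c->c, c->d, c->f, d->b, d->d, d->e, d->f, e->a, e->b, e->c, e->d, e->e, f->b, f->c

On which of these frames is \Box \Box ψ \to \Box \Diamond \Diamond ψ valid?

A, E

This is the axiom for a generalized confluence (Geach) condition; its first-order frame correspondent is \forall x \forall z (xRz \to \exists w (x R^2 w \wedge z R^2 w)).
A: holds.
B: fails — 0R3 but no w with 0R²w and 3R²w.
C: fails — w0Rw4 but no w with w0R²w and w4R²w.
D: fails — 1R2 but no w with 1R²w and 2R²w.
E: holds.
Valid on: A, E.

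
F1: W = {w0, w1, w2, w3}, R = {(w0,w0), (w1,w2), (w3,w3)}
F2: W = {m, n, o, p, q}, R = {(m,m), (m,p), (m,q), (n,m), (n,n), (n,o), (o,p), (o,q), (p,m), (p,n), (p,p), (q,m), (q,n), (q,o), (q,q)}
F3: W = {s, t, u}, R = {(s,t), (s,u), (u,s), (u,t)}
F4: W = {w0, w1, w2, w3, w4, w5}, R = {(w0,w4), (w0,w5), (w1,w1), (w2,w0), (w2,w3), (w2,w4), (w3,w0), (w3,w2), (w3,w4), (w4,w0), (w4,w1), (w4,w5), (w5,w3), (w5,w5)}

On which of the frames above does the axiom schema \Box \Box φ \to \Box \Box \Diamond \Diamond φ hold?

F1, F2, F4

This is the axiom for a generalized confluence (Geach) condition; its first-order frame correspondent is \forall x \forall z (x R^2 z \to \exists w (x R^2 w \wedge z R^2 w)).
F1: condition met.
F2: condition met.
F3: fails — sR²t but no w with sR²w and tR²w.
F4: condition met.
Valid on: F1, F2, F4.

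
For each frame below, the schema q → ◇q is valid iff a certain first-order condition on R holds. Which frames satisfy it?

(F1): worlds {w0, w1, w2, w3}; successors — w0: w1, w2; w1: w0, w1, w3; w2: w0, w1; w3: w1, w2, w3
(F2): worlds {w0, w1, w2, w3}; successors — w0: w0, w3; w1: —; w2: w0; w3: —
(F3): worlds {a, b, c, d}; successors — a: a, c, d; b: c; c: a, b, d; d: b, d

The schema corresponds to a generalized confluence (Geach) condition: ∀x ∃w (x = w ∧ xRw).
(F1): fails — at w0 but no w with w0=w and w0Rw.
(F2): fails — at w1 but no w with w1=w and w1Rw.
(F3): fails — at b but no w with b=w and bRw.

none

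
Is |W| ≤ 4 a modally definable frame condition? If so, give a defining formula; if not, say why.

Any modally definable frame class is closed under disjoint unions.
Any modal formula valid on each of 5 disjoint one-world frames is valid on their disjoint union (validity is preserved under disjoint unions). Each one-world frame has |W|=1≤4, but the union has |W|=5.
So the class is not modally definable.

Not definable by any modal formula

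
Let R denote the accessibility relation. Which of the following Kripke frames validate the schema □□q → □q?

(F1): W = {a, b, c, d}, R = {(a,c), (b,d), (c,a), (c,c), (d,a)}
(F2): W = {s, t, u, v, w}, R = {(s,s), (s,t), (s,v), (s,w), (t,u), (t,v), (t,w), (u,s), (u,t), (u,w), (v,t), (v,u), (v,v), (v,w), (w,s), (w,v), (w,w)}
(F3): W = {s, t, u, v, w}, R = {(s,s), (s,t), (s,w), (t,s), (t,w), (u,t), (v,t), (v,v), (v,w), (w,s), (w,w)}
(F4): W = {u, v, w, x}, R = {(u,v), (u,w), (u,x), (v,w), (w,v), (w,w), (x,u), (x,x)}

Frame correspondent (Sahlqvist): ∀x ∀y (Rxy → ∃z (Rxz ∧ Rzy)) — i.e. density.
(F1): fails — Rda but no z with Rdz and Rza.
(F2): condition met.
(F3): fails — Rut but no z with Ruz and Rzt.
(F4): condition met.
Valid on: (F2), (F4).

(F2), (F4)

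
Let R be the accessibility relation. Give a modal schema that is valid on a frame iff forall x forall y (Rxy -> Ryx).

This is symmetry; the standard corresponding axiom is B: r → □◇r.

r → □◇r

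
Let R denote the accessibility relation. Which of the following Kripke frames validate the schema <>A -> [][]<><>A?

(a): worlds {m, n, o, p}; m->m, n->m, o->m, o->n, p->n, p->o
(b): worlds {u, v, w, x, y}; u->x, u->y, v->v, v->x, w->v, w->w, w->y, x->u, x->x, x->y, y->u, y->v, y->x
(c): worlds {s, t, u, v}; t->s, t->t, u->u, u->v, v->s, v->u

none

This is the axiom for a generalized confluence (Geach) condition; its first-order frame correspondent is forall x forall y forall z ((xRy & x R^2 z) -> exists w (y = w & z R^2 w)).
(a): fails — oRn, oR²m but no w with n=w and mR²w.
(b): fails — wRw, wR²u but no t with w=t and uR²t.
(c): fails — tRs, tR²s but no w with s=w and sR²w.
Valid on no frame.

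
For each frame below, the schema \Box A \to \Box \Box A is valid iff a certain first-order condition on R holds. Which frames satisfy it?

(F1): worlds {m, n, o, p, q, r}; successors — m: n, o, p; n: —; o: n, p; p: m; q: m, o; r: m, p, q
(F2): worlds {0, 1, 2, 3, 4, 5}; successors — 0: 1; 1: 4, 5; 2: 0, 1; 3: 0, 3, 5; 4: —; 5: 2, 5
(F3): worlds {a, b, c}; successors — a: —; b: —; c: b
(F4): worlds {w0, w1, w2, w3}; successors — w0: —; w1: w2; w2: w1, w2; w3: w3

Frame correspondent (Sahlqvist): \forall x \forall y \forall z (Rxy \wedge Ryz \to Rxz) — i.e. transitivity.
(F1): fails — Rop and Rpm but not Rom.
(F2): fails — R01 and R14 but not R04.
(F3): holds.
(F4): fails — Rw1w2 and Rw2w1 but not Rw1w1.
Valid on: (F3).

(F3)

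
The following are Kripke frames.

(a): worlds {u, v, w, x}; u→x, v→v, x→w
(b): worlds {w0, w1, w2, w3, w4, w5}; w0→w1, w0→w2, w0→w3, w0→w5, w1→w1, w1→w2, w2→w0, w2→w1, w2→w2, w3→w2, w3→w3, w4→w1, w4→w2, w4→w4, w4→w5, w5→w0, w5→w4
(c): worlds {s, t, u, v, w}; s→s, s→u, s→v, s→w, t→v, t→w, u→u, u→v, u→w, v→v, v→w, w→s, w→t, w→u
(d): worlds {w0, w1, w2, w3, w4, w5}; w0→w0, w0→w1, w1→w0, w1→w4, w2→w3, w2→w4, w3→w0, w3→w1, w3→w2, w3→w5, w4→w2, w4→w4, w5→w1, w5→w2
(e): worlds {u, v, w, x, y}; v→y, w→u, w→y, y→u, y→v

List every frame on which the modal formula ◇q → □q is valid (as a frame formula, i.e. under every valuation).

(a)

This is the axiom for partial functionality; its first-order frame correspondent is ∀x ∀y ∀z (Rxy ∧ Rxz → y = z).
(a): satisfies the condition.
(b): fails — w0 sees both w1 and w2.
(c): fails — s sees both s and u.
(d): fails — w0 sees both w0 and w1.
(e): fails — w sees both u and y.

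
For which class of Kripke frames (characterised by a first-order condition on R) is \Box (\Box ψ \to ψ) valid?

shift-reflexivity

Suppose □(□ψ→ψ) is valid. Take Rxy and set V(ψ)={w : Ryw}. Then at y, □ψ holds; since □(□ψ→ψ) at x, □ψ→ψ at y, so ψ at y, i.e. Ryy.
Conversely, on a frame with shift-reflexivity the schema holds at every world under every valuation.
So the correspondent is shift-reflexivity.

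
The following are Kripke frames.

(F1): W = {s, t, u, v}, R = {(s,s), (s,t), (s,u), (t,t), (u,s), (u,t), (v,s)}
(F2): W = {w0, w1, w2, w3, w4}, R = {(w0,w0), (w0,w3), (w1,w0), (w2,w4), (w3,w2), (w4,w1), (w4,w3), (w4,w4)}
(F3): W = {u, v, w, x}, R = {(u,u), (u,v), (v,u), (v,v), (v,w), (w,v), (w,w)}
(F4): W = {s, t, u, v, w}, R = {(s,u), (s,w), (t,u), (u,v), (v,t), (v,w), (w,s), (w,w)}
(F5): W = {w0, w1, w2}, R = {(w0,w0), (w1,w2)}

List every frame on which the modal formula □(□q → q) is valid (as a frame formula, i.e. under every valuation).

This is the axiom for shift-reflexivity; its first-order frame correspondent is ∀x ∀y (Rxy → Ryy).
(F1): fails — Rsu but not Ruu.
(F2): fails — Rw3w2 but not Rw2w2.
(F3): holds.
(F4): fails — Ruv but not Rvv.
(F5): fails — Rw1w2 but not Rw2w2.
Valid on: (F3).

(F3)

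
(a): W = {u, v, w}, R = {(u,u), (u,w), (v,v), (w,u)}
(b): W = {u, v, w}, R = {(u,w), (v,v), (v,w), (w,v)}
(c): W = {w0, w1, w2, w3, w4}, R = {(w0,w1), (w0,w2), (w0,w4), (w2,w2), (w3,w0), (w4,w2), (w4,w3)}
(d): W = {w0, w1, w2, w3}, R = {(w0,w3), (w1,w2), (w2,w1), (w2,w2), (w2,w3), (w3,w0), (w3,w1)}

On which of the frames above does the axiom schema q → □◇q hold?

(a)

The schema corresponds to symmetry: ∀x ∀y (Rxy → Ryx).
(a): holds.
(b): fails — Ruw but not Rwu.
(c): fails — Rw0w4 but not Rw4w0.
(d): fails — Rw3w1 but not Rw1w3.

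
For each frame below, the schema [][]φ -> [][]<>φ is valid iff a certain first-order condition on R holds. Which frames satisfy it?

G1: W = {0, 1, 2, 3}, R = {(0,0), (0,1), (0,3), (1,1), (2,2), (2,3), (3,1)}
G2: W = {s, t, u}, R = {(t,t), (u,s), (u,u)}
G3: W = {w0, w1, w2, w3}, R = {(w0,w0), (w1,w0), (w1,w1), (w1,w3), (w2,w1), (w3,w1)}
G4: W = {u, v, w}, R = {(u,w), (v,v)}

Frame correspondent (Sahlqvist): forall x forall z (x R^2 z -> exists w (x R^2 w & zRw)) — i.e. a generalized confluence (Geach) condition.
G1: condition met.
G2: fails — uR²s but no w with uR²w and sRw.
G3: condition met.
G4: condition met.
Valid on: G1, G3, G4.

G1, G3, G4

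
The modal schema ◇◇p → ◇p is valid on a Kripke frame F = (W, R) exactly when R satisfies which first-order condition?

transitivity

Equivalently (dual form): □p → □□p.
Suppose □p→□□p is valid. Take Rxy, Ryz and set V(p)={w : Rxw}. Then □p at x, so □□p at x, so □p at y, so p at z, i.e. Rxz.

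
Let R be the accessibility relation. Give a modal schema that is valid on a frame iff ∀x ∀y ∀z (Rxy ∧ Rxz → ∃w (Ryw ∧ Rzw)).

The condition is convergence. The .2 schema ◇□p → □◇p defines it.
Suppose ◇□p→□◇p is valid. Take Rxy, Rxz and set V(p)={w : Ryw}. Then □p at y so ◇□p at x, so □◇p at x, so ◇p at z, giving w with Rzw and Ryw.

◇□p → □◇p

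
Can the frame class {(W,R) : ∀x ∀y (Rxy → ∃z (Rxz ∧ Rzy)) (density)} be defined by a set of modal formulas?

This is a Sahlqvist condition; the C4 axiom □□q → □q defines it.

Definable; □□q → □q defines it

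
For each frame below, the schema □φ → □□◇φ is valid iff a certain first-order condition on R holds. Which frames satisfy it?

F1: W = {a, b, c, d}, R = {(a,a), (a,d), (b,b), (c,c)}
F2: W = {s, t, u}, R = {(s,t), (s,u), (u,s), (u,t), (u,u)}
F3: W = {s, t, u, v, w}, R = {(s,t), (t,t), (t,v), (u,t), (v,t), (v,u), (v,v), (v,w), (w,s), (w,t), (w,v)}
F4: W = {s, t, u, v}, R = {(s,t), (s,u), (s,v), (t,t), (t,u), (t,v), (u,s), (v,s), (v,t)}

Frame correspondent (Sahlqvist): ∀x ∀z (xR²z → ∃w (xRw ∧ zRw)) — i.e. a generalized confluence (Geach) condition.
F1: fails — aR²d but no w with aRw and dRw.
F2: fails — sR²t but no w with sRw and tRw.
F3: holds.
F4: fails — sR²u but no w with sRw and uRw.

F3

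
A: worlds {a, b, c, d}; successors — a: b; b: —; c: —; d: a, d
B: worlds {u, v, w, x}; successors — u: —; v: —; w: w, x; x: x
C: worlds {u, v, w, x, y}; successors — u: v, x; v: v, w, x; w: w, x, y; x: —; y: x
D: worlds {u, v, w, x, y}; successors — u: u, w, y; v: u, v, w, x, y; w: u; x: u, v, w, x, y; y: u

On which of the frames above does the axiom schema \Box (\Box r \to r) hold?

Frame correspondent (Sahlqvist): \forall x \forall y (Rxy \to Ryy) — i.e. shift-reflexivity.
A: fails — Rab but not Rbb.
B: condition met.
C: fails — Ryx but not Rxx.
D: fails — Rxw but not Rww.

B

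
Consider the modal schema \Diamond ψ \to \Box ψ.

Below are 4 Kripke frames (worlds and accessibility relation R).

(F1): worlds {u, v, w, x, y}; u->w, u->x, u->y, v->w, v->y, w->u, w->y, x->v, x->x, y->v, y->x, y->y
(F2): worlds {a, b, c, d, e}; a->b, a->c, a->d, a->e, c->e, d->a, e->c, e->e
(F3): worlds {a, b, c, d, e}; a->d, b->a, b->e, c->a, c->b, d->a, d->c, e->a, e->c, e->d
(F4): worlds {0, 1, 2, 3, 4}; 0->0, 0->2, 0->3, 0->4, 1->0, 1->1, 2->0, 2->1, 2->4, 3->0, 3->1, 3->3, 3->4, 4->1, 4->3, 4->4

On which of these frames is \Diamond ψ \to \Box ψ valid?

This is the axiom for partial functionality; its first-order frame correspondent is \forall x \forall y \forall z (Rxy \wedge Rxz \to y = z).
(F1): fails — u sees both w and x.
(F2): fails — a sees both b and c.
(F3): fails — b sees both a and e.
(F4): fails — 0 sees both 0 and 2.
Valid on no frame.

none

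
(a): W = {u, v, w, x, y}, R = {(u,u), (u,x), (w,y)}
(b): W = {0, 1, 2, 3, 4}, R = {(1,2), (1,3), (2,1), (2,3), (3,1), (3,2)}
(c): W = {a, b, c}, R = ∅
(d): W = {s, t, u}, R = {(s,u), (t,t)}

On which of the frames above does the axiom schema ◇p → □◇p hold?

Frame correspondent (Sahlqvist): ∀x ∀y ∀z (Rxy ∧ Rxz → Ryz) — i.e. the Euclidean property.
(a): fails — Rux and Rux but not Rxx.
(b): fails — R12 and R12 but not R22.
(c): condition met.
(d): fails — Rsu and Rsu but not Ruu.
Valid on: (c).

(c)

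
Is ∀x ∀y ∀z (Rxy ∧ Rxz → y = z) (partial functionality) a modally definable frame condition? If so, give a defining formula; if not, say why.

Definable; ◇r → □r defines it

The condition is partial functionality. A defining modal formula is ◇r → □r.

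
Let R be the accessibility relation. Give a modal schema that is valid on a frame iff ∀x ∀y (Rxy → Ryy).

□(□q → q)

This is shift-reflexivity; the standard corresponding axiom is T□: □(□q → q).
Suppose □(□q→q) is valid. Take Rxy and set V(q)={w : Ryw}. Then at y, □q holds; since □(□q→q) at x, □q→q at y, so q at y, i.e. Ryy.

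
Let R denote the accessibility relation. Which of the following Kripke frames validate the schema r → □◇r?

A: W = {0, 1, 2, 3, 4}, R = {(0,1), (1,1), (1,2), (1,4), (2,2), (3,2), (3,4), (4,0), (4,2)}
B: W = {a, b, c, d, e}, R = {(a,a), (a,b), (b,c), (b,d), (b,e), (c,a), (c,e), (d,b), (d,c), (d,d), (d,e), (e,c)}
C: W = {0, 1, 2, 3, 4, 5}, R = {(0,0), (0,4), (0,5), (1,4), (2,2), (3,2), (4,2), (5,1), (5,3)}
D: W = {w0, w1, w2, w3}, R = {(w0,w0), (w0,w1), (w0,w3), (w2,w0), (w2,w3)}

none

The schema corresponds to symmetry: ∀x ∀y (Rxy → Ryx).
A: fails — R34 but not R43.
B: fails — Rbc but not Rcb.
C: fails — R32 but not R23.
D: fails — Rw0w1 but not Rw1w0.
Valid on no frame.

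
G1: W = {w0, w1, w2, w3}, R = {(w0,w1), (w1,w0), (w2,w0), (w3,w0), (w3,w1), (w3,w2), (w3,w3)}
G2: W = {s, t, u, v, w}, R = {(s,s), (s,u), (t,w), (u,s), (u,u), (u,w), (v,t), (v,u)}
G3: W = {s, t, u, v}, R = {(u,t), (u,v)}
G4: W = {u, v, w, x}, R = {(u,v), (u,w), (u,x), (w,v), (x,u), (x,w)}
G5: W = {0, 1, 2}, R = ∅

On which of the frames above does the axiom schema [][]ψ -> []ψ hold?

The schema corresponds to density: forall x forall y (Rxy -> exists z (Rxz & Rzy)).
G1: fails — Rw1w0 but no z with Rw1z and Rzw0.
G2: fails — Rvt but no z with Rvz and Rzt.
G3: fails — Ruv but no z with Ruz and Rzv.
G4: fails — Rxu but no z with Rxz and Rzu.
G5: satisfies the condition.
Valid on: G5.

G5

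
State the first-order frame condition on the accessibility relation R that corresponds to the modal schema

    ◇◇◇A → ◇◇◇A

This is a Sahlqvist (Geach-type) schema ◇^3□^0A → □^0◇^3A.
First-order correspondent: ∀x ∀y (xR³y → ∃w (y = w ∧ xR³w)).

∀x ∀y (xR³y → ∃w (y = w ∧ xR³w))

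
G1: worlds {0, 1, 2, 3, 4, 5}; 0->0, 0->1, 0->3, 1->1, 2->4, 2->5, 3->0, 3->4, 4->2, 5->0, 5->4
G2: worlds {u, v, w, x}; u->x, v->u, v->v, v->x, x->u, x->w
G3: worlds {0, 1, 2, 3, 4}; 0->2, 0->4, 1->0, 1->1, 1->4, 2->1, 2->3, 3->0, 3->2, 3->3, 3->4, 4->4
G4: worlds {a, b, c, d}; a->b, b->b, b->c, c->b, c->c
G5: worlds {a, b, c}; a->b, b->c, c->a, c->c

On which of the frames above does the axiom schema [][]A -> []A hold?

G4

The schema corresponds to density: forall x forall y (Rxy -> exists z (Rxz & Rzy)).
G1: fails — R34 but no z with R3z and Rz4.
G2: fails — Rxw but no z with Rxz and Rzw.
G3: fails — R02 but no z with R0z and Rz2.
G4: condition met.
G5: fails — Rab but no z with Raz and Rzb.
Valid on: G4.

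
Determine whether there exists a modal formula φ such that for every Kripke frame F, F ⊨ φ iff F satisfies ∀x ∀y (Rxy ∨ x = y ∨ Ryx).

Not modally definable

Any modally definable frame class is closed under disjoint unions.
Take 3 disjoint single-world reflexive frames: each is trivially connected, but their disjoint union has 3 worlds with no edge between distinct components, so it is not connected.
So no modal formula (or set of formulas) defines exactly the connected frames.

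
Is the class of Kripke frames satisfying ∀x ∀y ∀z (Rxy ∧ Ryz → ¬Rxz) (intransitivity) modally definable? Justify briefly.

Any modally definable frame class is closed under surjective bounded morphisms.
The 7-cycle (worlds a,b,c,d,e,f,g with a→b→c→d→e→f→g→a) is intransitive. Mapping every world to a single reflexive point • is a surjective bounded morphism; the reflexive point is not intransitive (R••∧R•• but R••).
So no modal formula (or set of formulas) defines exactly the intransitive frames.

No — not modally definable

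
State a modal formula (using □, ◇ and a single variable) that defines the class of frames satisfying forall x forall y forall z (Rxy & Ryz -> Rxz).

This is transitivity; the standard corresponding axiom is 4: □s → □□s.

□s → □□s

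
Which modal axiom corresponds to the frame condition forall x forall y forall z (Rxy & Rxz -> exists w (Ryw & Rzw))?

◇□s → □◇s

A defining formula is ◇□s → □◇s (the .2 axiom).
Suppose ◇□s→□◇s is valid. Take Rxy, Rxz and set V(s)={w : Ryw}. Then □s at y so ◇□s at x, so □◇s at x, so ◇s at z, giving w with Rzw and Ryw.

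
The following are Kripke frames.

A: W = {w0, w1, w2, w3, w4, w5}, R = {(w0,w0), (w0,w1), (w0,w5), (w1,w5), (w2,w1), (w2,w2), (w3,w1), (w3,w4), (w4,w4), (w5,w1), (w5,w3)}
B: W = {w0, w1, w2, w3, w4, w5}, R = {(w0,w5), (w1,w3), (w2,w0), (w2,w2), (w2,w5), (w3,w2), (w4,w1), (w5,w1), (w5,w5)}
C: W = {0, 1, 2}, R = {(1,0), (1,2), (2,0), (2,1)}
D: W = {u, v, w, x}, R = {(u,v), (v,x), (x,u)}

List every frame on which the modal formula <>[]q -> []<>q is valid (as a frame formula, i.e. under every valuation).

Frame correspondent (Sahlqvist): forall x forall y forall z (Rxy & Rxz -> exists w (Ryw & Rzw)) — i.e. convergence.
A: fails — Rw0w5 and Rw0w1 but w5 and w1 have no common successor.
B: fails — Rw5w5 and Rw5w1 but w5 and w1 have no common successor.
C: fails — R12 and R10 but 2 and 0 have no common successor.
D: holds.

D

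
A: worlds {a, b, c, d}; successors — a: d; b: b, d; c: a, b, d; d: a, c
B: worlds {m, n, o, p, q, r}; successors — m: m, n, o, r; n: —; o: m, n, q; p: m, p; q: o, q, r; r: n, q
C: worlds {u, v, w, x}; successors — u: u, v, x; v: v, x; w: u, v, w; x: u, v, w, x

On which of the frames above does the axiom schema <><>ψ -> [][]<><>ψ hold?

C

The schema corresponds to a generalized confluence (Geach) condition: forall x forall y forall z ((x R^2 y & x R^2 z) -> exists w (y = w & z R^2 w)).
A: fails — bR²b, bR²a but no w with b=w and aR²w.
B: fails — mR²m, mR²n but no w with m=w and nR²w.
C: holds.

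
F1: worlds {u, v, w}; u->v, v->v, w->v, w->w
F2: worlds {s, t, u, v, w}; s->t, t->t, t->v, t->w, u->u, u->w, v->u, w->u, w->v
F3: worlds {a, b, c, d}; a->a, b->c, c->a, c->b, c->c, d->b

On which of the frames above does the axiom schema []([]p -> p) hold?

Frame correspondent (Sahlqvist): forall x forall y (Rxy -> Ryy) — i.e. shift-reflexivity.
F1: holds.
F2: fails — Rtv but not Rvv.
F3: fails — Rcb but not Rbb.

F1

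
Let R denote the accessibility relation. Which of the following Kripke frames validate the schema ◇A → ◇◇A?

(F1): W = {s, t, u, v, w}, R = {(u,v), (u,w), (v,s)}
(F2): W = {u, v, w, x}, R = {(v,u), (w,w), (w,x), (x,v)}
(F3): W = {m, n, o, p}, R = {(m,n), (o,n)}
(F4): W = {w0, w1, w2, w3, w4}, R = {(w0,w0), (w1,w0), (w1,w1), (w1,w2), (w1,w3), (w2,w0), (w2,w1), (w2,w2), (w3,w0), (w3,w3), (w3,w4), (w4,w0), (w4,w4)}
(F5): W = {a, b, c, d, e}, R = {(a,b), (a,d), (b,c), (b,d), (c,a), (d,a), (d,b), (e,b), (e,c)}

Frame correspondent (Sahlqvist): ∀x ∀y (xRy → ∃w (y = w ∧ xR²w)) — i.e. a generalized confluence (Geach) condition.
(F1): fails — uRv but no w* with v=w* and uR²w*.
(F2): fails — vRu but no t with u=t and vR²t.
(F3): fails — mRn but no w with n=w and mR²w.
(F4): ✓.
(F5): fails — bRc but no w with c=w and bR²w.
Valid on: (F4).

(F4)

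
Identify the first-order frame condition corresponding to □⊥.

Emptiness of R

This schema is the Ver axiom.
Its frame correspondent is emptiness of R — ∀x ∀y ¬Rxy.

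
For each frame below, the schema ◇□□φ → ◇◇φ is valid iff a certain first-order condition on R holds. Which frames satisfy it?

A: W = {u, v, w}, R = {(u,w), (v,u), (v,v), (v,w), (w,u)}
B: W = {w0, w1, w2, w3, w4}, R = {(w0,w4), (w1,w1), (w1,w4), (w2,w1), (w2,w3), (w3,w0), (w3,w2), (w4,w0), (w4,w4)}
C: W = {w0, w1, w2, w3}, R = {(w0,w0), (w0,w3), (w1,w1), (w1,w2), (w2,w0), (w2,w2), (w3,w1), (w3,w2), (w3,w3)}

B, C

The schema corresponds to a generalized confluence (Geach) condition: ∀x ∀y (xRy → ∃w (yR²w ∧ xR²w)).
A: fails — uRw but no t with wR²t and uR²t.
B: holds.
C: holds.
Valid on: B, C.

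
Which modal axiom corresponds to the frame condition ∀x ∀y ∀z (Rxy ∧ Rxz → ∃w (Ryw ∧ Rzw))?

A defining formula is ◇□q → □◇q (the .2 axiom).

◇□q → □◇q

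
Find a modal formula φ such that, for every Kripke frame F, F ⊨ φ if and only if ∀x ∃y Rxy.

This is seriality; the standard corresponding axiom is D: □p → ◇p.
Suppose □p→◇p is valid. At any x set V(p)=W. Then □p at x, so ◇p at x, so x has a successor.

□p → ◇p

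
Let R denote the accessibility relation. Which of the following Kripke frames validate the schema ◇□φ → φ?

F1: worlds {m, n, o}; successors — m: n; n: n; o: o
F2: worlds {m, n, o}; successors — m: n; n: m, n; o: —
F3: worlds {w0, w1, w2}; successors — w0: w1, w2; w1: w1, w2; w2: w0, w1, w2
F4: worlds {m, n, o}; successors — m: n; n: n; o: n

F2

The schema corresponds to symmetry: ∀x ∀y (Rxy → Ryx).
F1: fails — Rmn but not Rnm.
F2: holds.
F3: fails — Rw0w1 but not Rw1w0.
F4: fails — Ron but not Rno.
Valid on: F2.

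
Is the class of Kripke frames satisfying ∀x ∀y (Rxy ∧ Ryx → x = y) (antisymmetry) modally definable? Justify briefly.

Any modally definable frame class is closed under surjective bounded morphisms.
The 4-cycle (worlds 0,1,2,3 with 0→1→2→3→0) is antisymmetric. Sending even-indexed worlds to • and odd-indexed worlds to ∘ is a surjective bounded morphism onto the two-world frame with •↔∘, which is not antisymmetric.
Hence antisymmetry is not modally definable.

Not modally definable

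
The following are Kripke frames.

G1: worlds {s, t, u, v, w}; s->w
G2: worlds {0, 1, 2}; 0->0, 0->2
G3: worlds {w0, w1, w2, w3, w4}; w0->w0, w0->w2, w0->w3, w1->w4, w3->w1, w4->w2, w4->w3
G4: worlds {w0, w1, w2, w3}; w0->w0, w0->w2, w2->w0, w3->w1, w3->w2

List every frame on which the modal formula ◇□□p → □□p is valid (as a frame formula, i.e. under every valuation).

This is the axiom for a generalized confluence (Geach) condition; its first-order frame correspondent is ∀x ∀y ∀z ((xRy ∧ xR²z) → ∃w (yR²w ∧ z = w)).
G1: condition met.
G2: fails — 0R2, 0R²0 but no w with 2R²w and 0=w.
G3: fails — w0Rw2, w0R²w0 but no w with w2R²w and w0=w.
G4: fails — w3Rw1, w3R²w0 but no w with w1R²w and w0=w.

G1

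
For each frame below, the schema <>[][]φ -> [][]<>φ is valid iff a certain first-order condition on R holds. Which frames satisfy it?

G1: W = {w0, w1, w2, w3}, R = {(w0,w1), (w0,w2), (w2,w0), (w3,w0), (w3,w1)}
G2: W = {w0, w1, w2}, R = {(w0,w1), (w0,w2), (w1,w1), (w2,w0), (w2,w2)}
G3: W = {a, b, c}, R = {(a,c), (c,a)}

G3

Frame correspondent (Sahlqvist): forall x forall y forall z ((xRy & x R^2 z) -> exists w (y R^2 w & zRw)) — i.e. a generalized confluence (Geach) condition.
G1: fails — w0Rw1, w0R²w0 but no w with w1R²w and w0Rw.
G2: fails — w0Rw1, w0R²w2 but no w with w1R²w and w2Rw.
G3: satisfies the condition.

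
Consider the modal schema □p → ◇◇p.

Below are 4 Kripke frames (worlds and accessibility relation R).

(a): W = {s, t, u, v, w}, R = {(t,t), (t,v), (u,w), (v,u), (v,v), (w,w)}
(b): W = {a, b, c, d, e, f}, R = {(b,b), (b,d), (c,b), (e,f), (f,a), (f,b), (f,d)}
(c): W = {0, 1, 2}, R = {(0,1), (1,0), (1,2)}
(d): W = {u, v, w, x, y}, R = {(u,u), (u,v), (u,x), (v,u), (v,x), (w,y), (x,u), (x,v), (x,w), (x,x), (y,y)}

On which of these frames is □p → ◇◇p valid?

(d)

This is the axiom for a generalized confluence (Geach) condition; its first-order frame correspondent is ∀x ∃w (xRw ∧ xR²w).
(a): fails — at s but no w* with sRw* and sR²w*.
(b): fails — at a but no w with aRw and aR²w.
(c): fails — at 0 but no w with 0Rw and 0R²w.
(d): satisfies the condition.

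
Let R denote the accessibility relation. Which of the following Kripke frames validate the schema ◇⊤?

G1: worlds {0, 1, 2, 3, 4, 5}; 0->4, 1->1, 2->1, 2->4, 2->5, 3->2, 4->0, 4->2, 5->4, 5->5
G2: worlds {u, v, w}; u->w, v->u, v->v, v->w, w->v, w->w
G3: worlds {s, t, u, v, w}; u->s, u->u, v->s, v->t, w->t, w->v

Frame correspondent (Sahlqvist): ∀x ∃y Rxy — i.e. seriality.
G1: ✓.
G2: ✓.
G3: fails — world s has no successor.
Valid on: G1, G2.

G1, G2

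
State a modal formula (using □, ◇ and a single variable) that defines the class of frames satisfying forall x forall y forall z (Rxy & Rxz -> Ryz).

The condition is the Euclidean property. The 5 schema ◇ψ → □◇ψ defines it.
Suppose ◇ψ→□◇ψ is valid. Take Rxy, Rxz and set V(ψ)={y}. Then ◇ψ at x, so □◇ψ at x, so ◇ψ at z, so some w with Rzw has ψ; w=y, i.e. Rzy. By symmetry of the argument, Ryz.

◇ψ → □◇ψ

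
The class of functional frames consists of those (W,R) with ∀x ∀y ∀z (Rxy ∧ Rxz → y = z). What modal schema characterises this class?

◇q → □q

The condition is partial functionality. The CD schema ◇q → □q defines it.
Suppose ◇q→□q is valid. Take Rxy, Rxz and set V(q)={y}. Then ◇q at x, so □q at x, so q at z, i.e. z=y.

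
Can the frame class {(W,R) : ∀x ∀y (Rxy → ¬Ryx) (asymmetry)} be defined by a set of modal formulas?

If a class were modally definable it would be closed under surjective bounded morphisms (Goldblatt–Thomason).
The 5-cycle (worlds w0,w1,w2,w3,w4 with w0→w1→w2→w3→w4→w0) is asymmetric. Mapping every world to a single reflexive point • is a surjective bounded morphism, and the reflexive point is not asymmetric (R•• but asymmetry requires ¬R••).
So the class is not modally definable.

Not definable by any modal formula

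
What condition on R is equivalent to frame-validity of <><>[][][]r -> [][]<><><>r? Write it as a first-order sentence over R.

forall x forall y forall z ((x R^2 y & x R^2 z) -> exists w (y R^3 w & z R^3 w))

This is a Sahlqvist (Geach-type) schema ◇^2□^3r → □^2◇^3r.
Minimal-valuation argument: fix x; take any y with xR^2y and any z with xR^2z. Set V(r) to the set of worlds R-reachable from y in exactly 3 steps. Then □^3r holds at y, so the antecedent holds at x; validity forces ◇^3r at z, giving a w with zR^3w and yR^3w.
First-order correspondent: forall x forall y forall z ((x R^2 y & x R^2 z) -> exists w (y R^3 w & z R^3 w)).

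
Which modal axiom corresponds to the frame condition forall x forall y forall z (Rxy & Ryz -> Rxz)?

This is transitivity; the standard corresponding axiom is 4: □p → □□p.
Suppose □p→□□p is valid. Take Rxy, Ryz and set V(p)={w : Rxw}. Then □p at x, so □□p at x, so □p at y, so p at z, i.e. Rxz.

□p → □□p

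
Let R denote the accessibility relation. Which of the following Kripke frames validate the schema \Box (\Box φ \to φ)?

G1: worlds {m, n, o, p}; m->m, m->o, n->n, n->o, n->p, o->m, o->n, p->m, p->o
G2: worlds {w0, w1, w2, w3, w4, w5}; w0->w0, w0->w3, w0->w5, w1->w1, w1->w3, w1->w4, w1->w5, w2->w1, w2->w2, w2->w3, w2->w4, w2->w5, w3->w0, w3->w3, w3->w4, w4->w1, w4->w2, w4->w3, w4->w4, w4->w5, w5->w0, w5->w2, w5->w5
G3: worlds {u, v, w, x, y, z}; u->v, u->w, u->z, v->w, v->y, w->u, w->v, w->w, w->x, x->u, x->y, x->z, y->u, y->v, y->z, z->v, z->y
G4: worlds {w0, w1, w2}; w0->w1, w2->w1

G2

Frame correspondent (Sahlqvist): \forall x \forall y (Rxy \to Ryy) — i.e. shift-reflexivity.
G1: fails — Rno but not Roo.
G2: ✓.
G3: fails — Ruv but not Rvv.
G4: fails — Rw0w1 but not Rw1w1.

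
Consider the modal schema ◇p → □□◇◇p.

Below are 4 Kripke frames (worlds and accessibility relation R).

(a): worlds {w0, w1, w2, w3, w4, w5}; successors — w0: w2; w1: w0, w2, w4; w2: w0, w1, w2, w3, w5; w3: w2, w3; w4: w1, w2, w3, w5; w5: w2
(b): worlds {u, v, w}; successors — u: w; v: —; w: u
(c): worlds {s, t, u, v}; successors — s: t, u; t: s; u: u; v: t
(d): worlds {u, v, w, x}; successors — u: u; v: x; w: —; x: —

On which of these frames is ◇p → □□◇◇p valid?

(d)

Frame correspondent (Sahlqvist): ∀x ∀y ∀z ((xRy ∧ xR²z) → ∃w (y = w ∧ zR²w)) — i.e. a generalized confluence (Geach) condition.
(a): fails — w1Rw4, w1R²w0 but no w with w4=w and w0R²w.
(b): fails — uRw, uR²u but no t with w=t and uR²t.
(c): fails — sRt, sR²s but no w with t=w and sR²w.
(d): satisfies the condition.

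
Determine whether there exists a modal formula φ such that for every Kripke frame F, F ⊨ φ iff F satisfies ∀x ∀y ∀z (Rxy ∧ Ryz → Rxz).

Yes — defined by □q → □□q

Yes: it is transitivity, defined by the 4 schema □q → □□q.
Suppose □q→□□q is valid. Take Rxy, Ryz and set V(q)={w : Rxw}. Then □q at x, so □□q at x, so □q at y, so q at z, i.e. Rxz.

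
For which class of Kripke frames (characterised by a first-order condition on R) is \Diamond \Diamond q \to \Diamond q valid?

transitivity

Equivalently (dual form): □q → □□q.
Suppose □q→□□q is valid. Take Rxy, Ryz and set V(q)={w : Rxw}. Then □q at x, so □□q at x, so □q at y, so q at z, i.e. Rxz.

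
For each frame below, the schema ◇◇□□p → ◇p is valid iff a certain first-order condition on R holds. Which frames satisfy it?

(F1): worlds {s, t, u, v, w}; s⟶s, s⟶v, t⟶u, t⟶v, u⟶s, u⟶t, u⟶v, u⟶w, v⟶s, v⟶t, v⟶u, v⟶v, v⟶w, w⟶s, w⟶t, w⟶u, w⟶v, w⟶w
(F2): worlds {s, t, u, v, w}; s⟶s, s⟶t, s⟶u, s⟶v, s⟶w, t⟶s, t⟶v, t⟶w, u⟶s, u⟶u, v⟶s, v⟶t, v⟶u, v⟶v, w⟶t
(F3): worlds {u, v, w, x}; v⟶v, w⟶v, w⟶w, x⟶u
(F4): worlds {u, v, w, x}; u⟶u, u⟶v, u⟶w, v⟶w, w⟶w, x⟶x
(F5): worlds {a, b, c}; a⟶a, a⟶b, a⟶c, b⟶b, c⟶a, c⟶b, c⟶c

(F1), (F3), (F4), (F5)

Frame correspondent (Sahlqvist): ∀x ∀y (xR²y → ∃w (yR²w ∧ xRw)) — i.e. a generalized confluence (Geach) condition.
(F1): ✓.
(F2): fails — wR²w but no w* with wR²w* and wRw*.
(F3): ✓.
(F4): ✓.
(F5): ✓.
Valid on: (F1), (F3), (F4), (F5).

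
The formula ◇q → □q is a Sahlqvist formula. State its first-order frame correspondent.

partial functionality

Suppose ◇q→□q is valid. Take Rxy, Rxz and set V(q)={y}. Then ◇q at x, so □q at x, so q at z, i.e. z=y.
Conversely, any frame satisfying ∀x ∀y ∀z (Rxy ∧ Rxz → y = z) validates the schema.
So the correspondent is partial functionality.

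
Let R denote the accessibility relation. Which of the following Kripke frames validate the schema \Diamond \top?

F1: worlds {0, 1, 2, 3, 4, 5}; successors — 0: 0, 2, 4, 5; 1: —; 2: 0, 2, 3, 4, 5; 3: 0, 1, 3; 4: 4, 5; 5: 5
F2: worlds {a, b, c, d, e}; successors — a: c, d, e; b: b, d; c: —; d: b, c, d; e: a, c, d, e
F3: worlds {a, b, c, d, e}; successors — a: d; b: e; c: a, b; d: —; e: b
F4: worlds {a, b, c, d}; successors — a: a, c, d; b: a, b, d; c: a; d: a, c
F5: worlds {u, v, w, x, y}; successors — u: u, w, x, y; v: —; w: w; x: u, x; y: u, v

This is the axiom for seriality; its first-order frame correspondent is \forall x \exists y Rxy.
F1: fails — world 1 has no successor.
F2: fails — world c has no successor.
F3: fails — world d has no successor.
F4: condition met.
F5: fails — world v has no successor.

F4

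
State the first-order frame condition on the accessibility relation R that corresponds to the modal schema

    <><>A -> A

forall x forall y (x R^2 y -> exists w (y = w & x = w))

This is a Sahlqvist (Geach-type) schema ◇^2□^0A → □^0◇^0A.
Minimal-valuation argument: fix x; take any y with xR^2y and any z with xR^0z. Set V(A) to the set of worlds R-reachable from y in exactly 0 steps. Then □^0A holds at y, so the antecedent holds at x; validity forces ◇^0A at z, giving a w with zR^0w and yR^0w.
First-order correspondent: forall x forall y (x R^2 y -> exists w (y = w & x = w)).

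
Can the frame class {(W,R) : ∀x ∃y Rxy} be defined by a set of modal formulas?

This is a Sahlqvist condition; the D axiom □p → ◇p defines it.
Suppose □p→◇p is valid. At any x set V(p)=W. Then □p at x, so ◇p at x, so x has a successor.

Definable; □p → ◇p defines it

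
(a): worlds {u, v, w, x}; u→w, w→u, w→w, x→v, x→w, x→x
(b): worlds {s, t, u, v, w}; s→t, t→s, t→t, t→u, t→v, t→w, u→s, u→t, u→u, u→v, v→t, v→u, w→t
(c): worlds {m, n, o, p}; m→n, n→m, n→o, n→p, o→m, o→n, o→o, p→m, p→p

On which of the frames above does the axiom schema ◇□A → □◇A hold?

This is the axiom for convergence; its first-order frame correspondent is ∀x ∀y ∀z (Rxy ∧ Rxz → ∃w (Ryw ∧ Rzw)).
(a): fails — Rxw and Rxv but w and v have no common successor.
(b): ✓.
(c): fails — Rnm and Rnp but m and p have no common successor.

(b)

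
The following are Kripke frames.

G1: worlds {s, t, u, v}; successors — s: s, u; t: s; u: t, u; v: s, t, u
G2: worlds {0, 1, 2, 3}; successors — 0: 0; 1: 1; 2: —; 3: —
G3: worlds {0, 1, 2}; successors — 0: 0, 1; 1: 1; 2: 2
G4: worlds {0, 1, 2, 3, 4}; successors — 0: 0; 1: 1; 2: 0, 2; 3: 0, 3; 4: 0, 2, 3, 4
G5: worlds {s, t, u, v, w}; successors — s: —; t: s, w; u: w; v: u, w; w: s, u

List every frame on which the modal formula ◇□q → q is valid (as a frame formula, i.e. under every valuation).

G2

Frame correspondent (Sahlqvist): ∀x ∀y (Rxy → Ryx) — i.e. symmetry.
G1: fails — Rut but not Rtu.
G2: holds.
G3: fails — R01 but not R10.
G4: fails — R43 but not R34.
G5: fails — Rvw but not Rwv.
Valid on: G2.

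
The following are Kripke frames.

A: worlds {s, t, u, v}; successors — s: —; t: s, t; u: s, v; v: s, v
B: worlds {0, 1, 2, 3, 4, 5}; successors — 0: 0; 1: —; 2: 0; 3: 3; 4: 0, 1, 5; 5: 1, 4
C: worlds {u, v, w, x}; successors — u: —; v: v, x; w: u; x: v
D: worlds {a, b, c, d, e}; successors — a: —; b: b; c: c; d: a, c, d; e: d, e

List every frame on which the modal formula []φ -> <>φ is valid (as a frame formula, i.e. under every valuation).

none

The schema corresponds to seriality: forall x exists y Rxy.
A: fails — world s has no successor.
B: fails — world 1 has no successor.
C: fails — world u has no successor.
D: fails — world a has no successor.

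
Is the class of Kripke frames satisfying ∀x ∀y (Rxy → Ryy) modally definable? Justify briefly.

The condition is shift-reflexivity. A defining modal formula is □(□r → r).
Suppose □(□r→r) is valid. Take Rxy and set V(r)={w : Ryw}. Then at y, □r holds; since □(□r→r) at x, □r→r at y, so r at y, i.e. Ryy.

Definable; □(□r → r) defines it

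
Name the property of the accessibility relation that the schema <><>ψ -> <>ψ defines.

Transitivity

Replacing ψ by ¬ψ and contraposing gives the equivalent schema □ψ → □□ψ.
Suppose □ψ→□□ψ is valid. Take Rxy, Ryz and set V(ψ)={w : Rxw}. Then □ψ at x, so □□ψ at x, so □ψ at y, so ψ at z, i.e. Rxz.
Conversely, on a frame with transitivity the schema holds at every world under every valuation.
Frame condition: forall x forall y forall z (Rxy & Ryz -> Rxz).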